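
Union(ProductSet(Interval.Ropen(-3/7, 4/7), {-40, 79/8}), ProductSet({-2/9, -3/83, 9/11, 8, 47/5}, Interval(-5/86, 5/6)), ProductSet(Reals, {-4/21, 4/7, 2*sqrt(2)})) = Union(ProductSet({-2/9, -3/83, 9/11, 8, 47/5}, Interval(-5/86, 5/6)), ProductSet(Interval.Ropen(-3/7, 4/7), {-40, 79/8}), ProductSet(Reals, {-4/21, 4/7, 2*sqrt(2)}))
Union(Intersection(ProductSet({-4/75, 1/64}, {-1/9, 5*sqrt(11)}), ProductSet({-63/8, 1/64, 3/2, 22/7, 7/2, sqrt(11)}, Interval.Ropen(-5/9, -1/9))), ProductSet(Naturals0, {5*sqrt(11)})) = ProductSet(Naturals0, {5*sqrt(11)})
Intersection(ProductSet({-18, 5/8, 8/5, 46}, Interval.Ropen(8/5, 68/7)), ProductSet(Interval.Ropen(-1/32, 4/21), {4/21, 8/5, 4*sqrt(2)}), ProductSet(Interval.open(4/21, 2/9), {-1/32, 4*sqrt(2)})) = EmptySet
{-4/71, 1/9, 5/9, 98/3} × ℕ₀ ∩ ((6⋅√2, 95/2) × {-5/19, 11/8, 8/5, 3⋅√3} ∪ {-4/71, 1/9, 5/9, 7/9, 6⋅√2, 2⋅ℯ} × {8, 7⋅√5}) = {-4/71, 1/9, 5/9} × {8}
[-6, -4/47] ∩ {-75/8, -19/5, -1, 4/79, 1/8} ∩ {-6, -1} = {-1}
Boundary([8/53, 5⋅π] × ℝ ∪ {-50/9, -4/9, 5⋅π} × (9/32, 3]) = ({8/53, 5⋅π} × ℝ) ∪ ({-50/9, -4/9, 5⋅π} × [9/32, 3])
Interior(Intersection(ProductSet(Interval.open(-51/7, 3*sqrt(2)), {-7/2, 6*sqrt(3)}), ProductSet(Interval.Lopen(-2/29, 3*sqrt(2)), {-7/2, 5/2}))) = EmptySet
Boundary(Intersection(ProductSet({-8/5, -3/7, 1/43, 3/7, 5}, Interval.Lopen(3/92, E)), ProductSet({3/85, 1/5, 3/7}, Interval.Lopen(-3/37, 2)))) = ProductSet({3/7}, Interval(3/92, 2))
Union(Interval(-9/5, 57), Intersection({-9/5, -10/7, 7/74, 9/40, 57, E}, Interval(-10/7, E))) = Interval(-9/5, 57)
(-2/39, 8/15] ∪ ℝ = (-∞, ∞)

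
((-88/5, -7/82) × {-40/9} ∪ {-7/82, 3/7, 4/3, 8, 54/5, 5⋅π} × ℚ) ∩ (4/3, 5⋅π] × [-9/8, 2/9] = {8, 54/5, 5⋅π} × (ℚ ∩ [-9/8, 2/9])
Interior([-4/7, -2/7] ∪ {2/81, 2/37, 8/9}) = (-4/7, -2/7)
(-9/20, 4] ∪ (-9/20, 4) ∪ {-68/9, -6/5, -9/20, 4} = {-68/9, -6/5} ∪ [-9/20, 4]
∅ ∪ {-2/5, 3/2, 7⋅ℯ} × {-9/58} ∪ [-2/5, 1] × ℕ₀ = ([-2/5, 1] × ℕ₀) ∪ ({-2/5, 3/2, 7⋅ℯ} × {-9/58})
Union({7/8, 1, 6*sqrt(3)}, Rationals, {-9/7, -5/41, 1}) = Union({6*sqrt(3)}, Rationals)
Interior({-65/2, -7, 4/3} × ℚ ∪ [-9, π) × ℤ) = ∅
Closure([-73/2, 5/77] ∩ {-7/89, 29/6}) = {-7/89}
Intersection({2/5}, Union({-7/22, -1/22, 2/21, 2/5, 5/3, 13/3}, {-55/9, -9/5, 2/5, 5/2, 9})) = {2/5}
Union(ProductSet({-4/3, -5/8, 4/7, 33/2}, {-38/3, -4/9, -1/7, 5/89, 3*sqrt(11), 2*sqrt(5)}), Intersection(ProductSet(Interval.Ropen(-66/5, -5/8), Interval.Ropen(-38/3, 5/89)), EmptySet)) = ProductSet({-4/3, -5/8, 4/7, 33/2}, {-38/3, -4/9, -1/7, 5/89, 3*sqrt(11), 2*sqrt(5)})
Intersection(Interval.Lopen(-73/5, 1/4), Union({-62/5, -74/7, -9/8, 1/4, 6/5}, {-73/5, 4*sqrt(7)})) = {-62/5, -74/7, -9/8, 1/4}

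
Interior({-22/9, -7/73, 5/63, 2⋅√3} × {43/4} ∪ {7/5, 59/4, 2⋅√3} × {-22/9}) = ∅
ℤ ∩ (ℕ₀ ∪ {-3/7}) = ℕ₀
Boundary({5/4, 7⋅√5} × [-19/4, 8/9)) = {5/4, 7⋅√5} × [-19/4, 8/9]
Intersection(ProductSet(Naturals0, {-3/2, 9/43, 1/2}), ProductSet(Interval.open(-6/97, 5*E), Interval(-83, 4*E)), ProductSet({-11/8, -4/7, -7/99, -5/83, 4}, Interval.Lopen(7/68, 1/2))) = ProductSet({4}, {9/43, 1/2})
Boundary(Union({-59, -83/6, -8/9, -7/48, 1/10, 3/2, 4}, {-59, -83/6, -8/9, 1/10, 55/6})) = {-59, -83/6, -8/9, -7/48, 1/10, 3/2, 4, 55/6}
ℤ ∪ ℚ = ℚ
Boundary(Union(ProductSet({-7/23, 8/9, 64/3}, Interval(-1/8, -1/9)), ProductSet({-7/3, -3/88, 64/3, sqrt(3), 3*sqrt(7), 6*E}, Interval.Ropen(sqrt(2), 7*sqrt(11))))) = Union(ProductSet({-7/23, 8/9, 64/3}, Interval(-1/8, -1/9)), ProductSet({-7/3, -3/88, 64/3, sqrt(3), 3*sqrt(7), 6*E}, Interval(sqrt(2), 7*sqrt(11))))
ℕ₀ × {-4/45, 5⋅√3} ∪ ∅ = ℕ₀ × {-4/45, 5⋅√3}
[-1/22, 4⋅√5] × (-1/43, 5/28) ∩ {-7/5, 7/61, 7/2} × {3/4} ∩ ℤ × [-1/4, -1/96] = ∅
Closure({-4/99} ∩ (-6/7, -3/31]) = ∅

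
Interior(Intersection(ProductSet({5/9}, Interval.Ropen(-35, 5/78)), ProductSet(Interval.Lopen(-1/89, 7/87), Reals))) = EmptySet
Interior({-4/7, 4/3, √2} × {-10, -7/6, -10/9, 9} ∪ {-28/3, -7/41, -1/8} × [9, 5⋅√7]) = ∅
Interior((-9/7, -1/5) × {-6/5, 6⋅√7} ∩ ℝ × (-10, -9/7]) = ∅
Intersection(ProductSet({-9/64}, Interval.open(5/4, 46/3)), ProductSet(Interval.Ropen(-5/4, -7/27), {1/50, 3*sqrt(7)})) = EmptySet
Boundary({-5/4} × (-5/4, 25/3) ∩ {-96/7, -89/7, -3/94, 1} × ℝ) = ∅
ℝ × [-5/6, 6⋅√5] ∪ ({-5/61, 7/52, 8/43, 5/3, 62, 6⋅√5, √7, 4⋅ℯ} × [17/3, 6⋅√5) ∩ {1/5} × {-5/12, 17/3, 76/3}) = ℝ × [-5/6, 6⋅√5]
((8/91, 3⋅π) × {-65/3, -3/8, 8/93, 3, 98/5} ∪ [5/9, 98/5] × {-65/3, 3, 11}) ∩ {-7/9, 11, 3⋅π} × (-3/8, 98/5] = {11, 3⋅π} × {3, 11}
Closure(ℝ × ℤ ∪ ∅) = ℝ × ℤ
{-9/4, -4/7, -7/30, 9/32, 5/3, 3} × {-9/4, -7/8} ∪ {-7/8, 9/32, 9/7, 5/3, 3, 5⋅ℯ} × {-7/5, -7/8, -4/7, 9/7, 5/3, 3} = ({-9/4, -4/7, -7/30, 9/32, 5/3, 3} × {-9/4, -7/8}) ∪ ({-7/8, 9/32, 9/7, 5/3, 3, 5⋅ℯ} × {-7/5, -7/8, -4/7, 9/7, 5/3, 3})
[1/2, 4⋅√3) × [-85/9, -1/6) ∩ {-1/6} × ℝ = ∅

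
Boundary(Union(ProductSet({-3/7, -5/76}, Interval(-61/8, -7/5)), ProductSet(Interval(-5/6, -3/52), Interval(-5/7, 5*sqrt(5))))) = Union(ProductSet({-5/6, -3/52}, Interval(-5/7, 5*sqrt(5))), ProductSet({-3/7, -5/76}, Interval(-61/8, -7/5)), ProductSet(Interval(-5/6, -3/52), {-5/7, 5*sqrt(5)}))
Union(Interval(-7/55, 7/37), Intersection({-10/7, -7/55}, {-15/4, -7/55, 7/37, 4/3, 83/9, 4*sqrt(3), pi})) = Interval(-7/55, 7/37)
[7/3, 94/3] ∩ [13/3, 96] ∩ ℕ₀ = {5, 6, …, 31}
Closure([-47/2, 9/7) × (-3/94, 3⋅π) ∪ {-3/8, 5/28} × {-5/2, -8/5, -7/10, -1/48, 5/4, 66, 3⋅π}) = ({-47/2, 9/7} × [-3/94, 3⋅π]) ∪ ([-47/2, 9/7] × {-3/94, 3⋅π}) ∪ ([-47/2, 9/7) × (-3/94, 3⋅π)) ∪ ({-3/8, 5/28} × {-5/2, -8/5, -7/10, -1/48, 5/4, 66, 3⋅π})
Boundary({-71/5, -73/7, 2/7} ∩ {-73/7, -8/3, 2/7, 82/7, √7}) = {-73/7, 2/7}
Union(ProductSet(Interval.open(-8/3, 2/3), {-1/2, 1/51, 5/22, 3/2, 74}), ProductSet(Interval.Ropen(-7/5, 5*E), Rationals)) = Union(ProductSet(Interval.open(-8/3, 2/3), {-1/2, 1/51, 5/22, 3/2, 74}), ProductSet(Interval.Ropen(-7/5, 5*E), Rationals))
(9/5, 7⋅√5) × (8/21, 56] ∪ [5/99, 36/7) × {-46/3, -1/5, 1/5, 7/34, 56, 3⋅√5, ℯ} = ((9/5, 7⋅√5) × (8/21, 56]) ∪ ([5/99, 36/7) × {-46/3, -1/5, 1/5, 7/34, 56, 3⋅√5, ℯ})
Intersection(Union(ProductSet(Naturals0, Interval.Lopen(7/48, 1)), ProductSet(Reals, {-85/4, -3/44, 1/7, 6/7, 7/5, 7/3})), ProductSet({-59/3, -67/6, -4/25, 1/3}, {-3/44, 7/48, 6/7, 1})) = ProductSet({-59/3, -67/6, -4/25, 1/3}, {-3/44, 6/7})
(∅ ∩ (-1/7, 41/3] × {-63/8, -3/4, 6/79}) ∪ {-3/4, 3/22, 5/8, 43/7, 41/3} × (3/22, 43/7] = {-3/4, 3/22, 5/8, 43/7, 41/3} × (3/22, 43/7]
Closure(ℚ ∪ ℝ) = ℝ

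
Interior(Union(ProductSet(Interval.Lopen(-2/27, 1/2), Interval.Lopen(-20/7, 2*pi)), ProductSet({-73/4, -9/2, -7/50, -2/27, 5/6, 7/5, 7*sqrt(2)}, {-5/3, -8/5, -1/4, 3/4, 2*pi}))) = ProductSet(Interval.open(-2/27, 1/2), Interval.open(-20/7, 2*pi))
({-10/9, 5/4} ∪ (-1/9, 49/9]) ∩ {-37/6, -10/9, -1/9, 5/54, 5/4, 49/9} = {-10/9, 5/54, 5/4, 49/9}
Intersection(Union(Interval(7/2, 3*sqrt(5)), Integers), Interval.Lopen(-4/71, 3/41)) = Range(0, 1, 1)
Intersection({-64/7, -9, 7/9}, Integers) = {-9}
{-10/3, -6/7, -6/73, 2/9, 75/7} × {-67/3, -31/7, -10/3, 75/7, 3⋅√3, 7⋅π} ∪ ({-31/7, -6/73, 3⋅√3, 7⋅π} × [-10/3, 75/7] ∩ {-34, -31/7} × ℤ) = ({-31/7} × {-3, -2, …, 10}) ∪ ({-10/3, -6/7, -6/73, 2/9, 75/7} × {-67/3, -31/7, -10/3, 75/7, 3⋅√3, 7⋅π})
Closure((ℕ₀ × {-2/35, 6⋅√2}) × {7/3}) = (ℕ₀ × {-2/35, 6⋅√2}) × {7/3}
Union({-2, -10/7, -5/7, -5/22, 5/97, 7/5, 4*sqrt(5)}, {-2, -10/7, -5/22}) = {-2, -10/7, -5/7, -5/22, 5/97, 7/5, 4*sqrt(5)}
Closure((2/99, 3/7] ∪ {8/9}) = [2/99, 3/7] ∪ {8/9}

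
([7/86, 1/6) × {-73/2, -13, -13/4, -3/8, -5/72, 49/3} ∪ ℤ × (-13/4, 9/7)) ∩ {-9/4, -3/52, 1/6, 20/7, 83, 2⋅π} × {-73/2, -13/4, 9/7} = ∅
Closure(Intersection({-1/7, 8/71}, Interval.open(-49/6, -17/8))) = EmptySet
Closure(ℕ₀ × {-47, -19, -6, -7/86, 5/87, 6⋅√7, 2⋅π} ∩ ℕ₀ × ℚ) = ℕ₀ × {-47, -19, -6, -7/86, 5/87}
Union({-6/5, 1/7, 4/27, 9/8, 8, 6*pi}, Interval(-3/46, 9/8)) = Union({-6/5, 8, 6*pi}, Interval(-3/46, 9/8))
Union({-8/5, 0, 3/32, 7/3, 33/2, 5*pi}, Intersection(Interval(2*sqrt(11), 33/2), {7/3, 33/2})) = {-8/5, 0, 3/32, 7/3, 33/2, 5*pi}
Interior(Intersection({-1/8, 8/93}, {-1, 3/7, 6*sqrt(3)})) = EmptySet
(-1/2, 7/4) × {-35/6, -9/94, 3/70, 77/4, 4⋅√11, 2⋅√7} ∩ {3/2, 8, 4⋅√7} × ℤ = ∅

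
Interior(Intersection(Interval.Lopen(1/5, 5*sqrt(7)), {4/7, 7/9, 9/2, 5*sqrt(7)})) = EmptySet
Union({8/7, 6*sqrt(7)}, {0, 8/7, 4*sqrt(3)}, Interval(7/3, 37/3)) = Union({0, 8/7, 6*sqrt(7)}, Interval(7/3, 37/3))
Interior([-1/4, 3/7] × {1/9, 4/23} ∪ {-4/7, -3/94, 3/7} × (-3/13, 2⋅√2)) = ∅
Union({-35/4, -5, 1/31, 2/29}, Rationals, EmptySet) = Rationals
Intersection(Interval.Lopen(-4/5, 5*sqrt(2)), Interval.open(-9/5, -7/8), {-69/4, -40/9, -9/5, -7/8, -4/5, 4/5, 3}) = EmptySet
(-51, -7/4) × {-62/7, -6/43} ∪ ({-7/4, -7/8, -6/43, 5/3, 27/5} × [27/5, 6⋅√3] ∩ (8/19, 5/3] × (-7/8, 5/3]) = (-51, -7/4) × {-62/7, -6/43}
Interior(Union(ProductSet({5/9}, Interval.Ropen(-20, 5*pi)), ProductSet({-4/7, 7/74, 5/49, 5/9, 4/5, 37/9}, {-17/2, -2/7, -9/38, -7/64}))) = EmptySet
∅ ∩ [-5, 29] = ∅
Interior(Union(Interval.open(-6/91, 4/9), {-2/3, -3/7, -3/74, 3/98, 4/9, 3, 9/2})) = Interval.open(-6/91, 4/9)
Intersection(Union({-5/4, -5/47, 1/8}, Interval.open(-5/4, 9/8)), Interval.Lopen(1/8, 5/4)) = Interval.open(1/8, 9/8)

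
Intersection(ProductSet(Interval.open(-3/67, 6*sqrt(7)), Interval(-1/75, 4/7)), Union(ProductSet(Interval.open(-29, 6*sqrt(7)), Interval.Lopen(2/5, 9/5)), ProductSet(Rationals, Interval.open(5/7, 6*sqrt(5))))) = ProductSet(Interval.open(-3/67, 6*sqrt(7)), Interval.Lopen(2/5, 4/7))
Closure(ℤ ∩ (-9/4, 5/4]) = {-2, -1, 0, 1}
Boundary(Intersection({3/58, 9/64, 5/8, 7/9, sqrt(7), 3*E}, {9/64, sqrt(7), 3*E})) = {9/64, sqrt(7), 3*E}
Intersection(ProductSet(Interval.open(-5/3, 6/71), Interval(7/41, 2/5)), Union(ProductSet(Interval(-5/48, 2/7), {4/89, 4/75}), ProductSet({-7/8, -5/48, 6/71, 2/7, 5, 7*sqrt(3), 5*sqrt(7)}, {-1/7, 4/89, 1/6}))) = EmptySet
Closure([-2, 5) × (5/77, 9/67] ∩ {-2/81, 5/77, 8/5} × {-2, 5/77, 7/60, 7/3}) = {-2/81, 5/77, 8/5} × {7/60}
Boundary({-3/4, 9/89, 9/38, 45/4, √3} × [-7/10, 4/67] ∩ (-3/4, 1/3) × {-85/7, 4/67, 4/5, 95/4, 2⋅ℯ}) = {9/89, 9/38} × {4/67}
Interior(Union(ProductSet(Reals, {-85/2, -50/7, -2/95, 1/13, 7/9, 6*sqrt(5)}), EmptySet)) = EmptySet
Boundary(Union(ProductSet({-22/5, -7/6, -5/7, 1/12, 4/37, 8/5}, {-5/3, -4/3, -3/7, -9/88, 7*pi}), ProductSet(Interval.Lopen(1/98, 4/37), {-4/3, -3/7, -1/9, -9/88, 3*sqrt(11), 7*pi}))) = Union(ProductSet({-22/5, -7/6, -5/7, 1/12, 4/37, 8/5}, {-5/3, -4/3, -3/7, -9/88, 7*pi}), ProductSet(Interval(1/98, 4/37), {-4/3, -3/7, -1/9, -9/88, 3*sqrt(11), 7*pi}))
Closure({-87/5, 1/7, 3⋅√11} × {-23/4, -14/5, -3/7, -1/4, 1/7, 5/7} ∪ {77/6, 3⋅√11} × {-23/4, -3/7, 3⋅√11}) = ({77/6, 3⋅√11} × {-23/4, -3/7, 3⋅√11}) ∪ ({-87/5, 1/7, 3⋅√11} × {-23/4, -14/5, -3/7, -1/4, 1/7, 5/7})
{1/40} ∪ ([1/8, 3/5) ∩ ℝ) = {1/40} ∪ [1/8, 3/5)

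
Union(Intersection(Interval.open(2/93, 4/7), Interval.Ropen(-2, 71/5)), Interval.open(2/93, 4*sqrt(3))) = Interval.open(2/93, 4*sqrt(3))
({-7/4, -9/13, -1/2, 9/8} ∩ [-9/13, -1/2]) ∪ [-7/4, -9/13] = [-7/4, -9/13] ∪ {-1/2}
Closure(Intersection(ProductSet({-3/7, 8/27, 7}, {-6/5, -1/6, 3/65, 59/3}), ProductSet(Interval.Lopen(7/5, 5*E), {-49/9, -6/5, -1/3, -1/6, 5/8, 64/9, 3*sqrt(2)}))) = ProductSet({7}, {-6/5, -1/6})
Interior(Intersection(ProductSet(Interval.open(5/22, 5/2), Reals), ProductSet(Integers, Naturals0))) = EmptySet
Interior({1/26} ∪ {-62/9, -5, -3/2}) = ∅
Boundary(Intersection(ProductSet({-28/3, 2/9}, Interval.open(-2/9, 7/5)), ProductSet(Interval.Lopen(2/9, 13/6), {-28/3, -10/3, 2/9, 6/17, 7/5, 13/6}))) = EmptySet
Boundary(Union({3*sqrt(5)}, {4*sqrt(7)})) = {3*sqrt(5), 4*sqrt(7)}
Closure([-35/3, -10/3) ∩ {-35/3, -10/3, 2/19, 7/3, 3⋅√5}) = {-35/3}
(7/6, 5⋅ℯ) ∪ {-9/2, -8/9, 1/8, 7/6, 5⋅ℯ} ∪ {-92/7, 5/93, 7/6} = {-92/7, -9/2, -8/9, 5/93, 1/8} ∪ [7/6, 5⋅ℯ]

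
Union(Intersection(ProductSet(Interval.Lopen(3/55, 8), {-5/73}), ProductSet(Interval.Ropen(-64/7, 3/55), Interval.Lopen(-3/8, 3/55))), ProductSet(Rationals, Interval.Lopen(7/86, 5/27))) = ProductSet(Rationals, Interval.Lopen(7/86, 5/27))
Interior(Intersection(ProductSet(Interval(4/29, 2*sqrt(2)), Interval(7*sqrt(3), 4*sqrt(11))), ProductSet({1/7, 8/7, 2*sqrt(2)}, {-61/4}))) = EmptySet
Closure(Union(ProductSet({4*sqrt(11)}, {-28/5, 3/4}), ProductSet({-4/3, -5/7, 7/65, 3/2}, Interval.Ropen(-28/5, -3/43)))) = Union(ProductSet({4*sqrt(11)}, {-28/5, 3/4}), ProductSet({-4/3, -5/7, 7/65, 3/2}, Interval(-28/5, -3/43)))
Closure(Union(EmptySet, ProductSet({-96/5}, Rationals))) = ProductSet({-96/5}, Reals)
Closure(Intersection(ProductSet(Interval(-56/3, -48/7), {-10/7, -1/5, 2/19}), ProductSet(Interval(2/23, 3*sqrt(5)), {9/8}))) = EmptySet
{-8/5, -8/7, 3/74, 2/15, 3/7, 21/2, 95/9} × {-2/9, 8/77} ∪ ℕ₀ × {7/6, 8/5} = (ℕ₀ × {7/6, 8/5}) ∪ ({-8/5, -8/7, 3/74, 2/15, 3/7, 21/2, 95/9} × {-2/9, 8/77})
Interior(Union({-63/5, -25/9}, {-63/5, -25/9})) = EmptySet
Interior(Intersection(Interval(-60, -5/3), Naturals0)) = EmptySet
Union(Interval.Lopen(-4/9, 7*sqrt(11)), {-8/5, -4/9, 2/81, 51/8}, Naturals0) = Union({-8/5}, Interval(-4/9, 7*sqrt(11)), Naturals0)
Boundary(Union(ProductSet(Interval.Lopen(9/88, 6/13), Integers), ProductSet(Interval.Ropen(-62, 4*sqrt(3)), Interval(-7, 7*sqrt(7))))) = Union(ProductSet({-62, 4*sqrt(3)}, Interval(-7, 7*sqrt(7))), ProductSet(Interval(-62, 4*sqrt(3)), {-7, 7*sqrt(7)}), ProductSet(Interval(9/88, 6/13), Complement(Integers, Interval.open(-7, 7*sqrt(7)))))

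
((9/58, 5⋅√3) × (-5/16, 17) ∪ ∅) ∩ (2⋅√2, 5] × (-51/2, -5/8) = ∅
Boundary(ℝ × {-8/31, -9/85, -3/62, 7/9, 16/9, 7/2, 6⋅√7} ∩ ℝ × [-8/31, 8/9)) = ℝ × {-8/31, -9/85, -3/62, 7/9}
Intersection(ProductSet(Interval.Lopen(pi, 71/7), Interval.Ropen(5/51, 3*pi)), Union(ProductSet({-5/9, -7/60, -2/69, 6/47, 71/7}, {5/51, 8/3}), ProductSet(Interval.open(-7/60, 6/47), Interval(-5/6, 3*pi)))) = ProductSet({71/7}, {5/51, 8/3})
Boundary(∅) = ∅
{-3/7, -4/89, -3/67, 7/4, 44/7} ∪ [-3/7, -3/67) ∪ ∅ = [-3/7, -3/67] ∪ {7/4, 44/7}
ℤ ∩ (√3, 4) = {2, 3}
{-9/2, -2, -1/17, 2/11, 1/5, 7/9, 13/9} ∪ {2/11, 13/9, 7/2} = {-9/2, -2, -1/17, 2/11, 1/5, 7/9, 13/9, 7/2}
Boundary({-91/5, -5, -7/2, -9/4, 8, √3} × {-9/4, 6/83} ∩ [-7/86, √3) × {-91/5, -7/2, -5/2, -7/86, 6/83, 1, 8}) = ∅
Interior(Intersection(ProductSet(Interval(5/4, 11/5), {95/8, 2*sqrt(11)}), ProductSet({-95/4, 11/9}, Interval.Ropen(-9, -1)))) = EmptySet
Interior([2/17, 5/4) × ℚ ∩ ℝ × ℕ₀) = ∅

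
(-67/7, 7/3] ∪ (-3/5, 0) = (-67/7, 7/3]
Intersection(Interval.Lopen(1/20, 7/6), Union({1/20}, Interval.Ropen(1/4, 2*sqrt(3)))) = Interval(1/4, 7/6)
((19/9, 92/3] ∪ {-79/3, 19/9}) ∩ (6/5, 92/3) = [19/9, 92/3)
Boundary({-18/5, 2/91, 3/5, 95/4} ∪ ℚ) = ℝ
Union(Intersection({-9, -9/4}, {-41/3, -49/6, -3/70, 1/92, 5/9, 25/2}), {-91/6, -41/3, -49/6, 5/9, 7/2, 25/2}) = {-91/6, -41/3, -49/6, 5/9, 7/2, 25/2}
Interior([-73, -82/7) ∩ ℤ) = ∅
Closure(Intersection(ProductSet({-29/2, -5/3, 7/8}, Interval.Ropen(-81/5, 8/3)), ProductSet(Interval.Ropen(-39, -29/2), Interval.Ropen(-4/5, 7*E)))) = EmptySet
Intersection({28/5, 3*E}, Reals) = {28/5, 3*E}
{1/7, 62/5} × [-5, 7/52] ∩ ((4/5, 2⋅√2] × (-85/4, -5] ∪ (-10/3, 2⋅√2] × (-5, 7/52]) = {1/7} × (-5, 7/52]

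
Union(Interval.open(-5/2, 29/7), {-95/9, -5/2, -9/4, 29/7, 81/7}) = Union({-95/9, 81/7}, Interval(-5/2, 29/7))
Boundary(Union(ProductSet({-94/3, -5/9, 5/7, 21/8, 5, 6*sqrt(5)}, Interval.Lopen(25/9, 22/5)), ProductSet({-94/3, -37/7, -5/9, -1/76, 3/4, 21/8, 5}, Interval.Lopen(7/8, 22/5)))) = Union(ProductSet({-94/3, -5/9, 5/7, 21/8, 5, 6*sqrt(5)}, Interval(25/9, 22/5)), ProductSet({-94/3, -37/7, -5/9, -1/76, 3/4, 21/8, 5}, Interval(7/8, 22/5)))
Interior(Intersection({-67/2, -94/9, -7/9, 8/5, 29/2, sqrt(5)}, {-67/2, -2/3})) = EmptySet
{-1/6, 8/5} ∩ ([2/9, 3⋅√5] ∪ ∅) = {8/5}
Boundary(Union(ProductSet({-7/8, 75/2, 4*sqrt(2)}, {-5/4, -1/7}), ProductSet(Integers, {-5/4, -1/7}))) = ProductSet(Union({-7/8, 75/2, 4*sqrt(2)}, Integers), {-5/4, -1/7})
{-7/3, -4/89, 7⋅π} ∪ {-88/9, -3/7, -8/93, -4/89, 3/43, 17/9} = {-88/9, -7/3, -3/7, -8/93, -4/89, 3/43, 17/9, 7⋅π}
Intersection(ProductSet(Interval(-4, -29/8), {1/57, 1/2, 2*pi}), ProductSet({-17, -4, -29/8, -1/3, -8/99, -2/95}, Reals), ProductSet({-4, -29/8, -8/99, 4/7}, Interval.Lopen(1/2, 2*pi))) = ProductSet({-4, -29/8}, {2*pi})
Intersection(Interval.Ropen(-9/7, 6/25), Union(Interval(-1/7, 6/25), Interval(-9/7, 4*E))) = Interval.Ropen(-9/7, 6/25)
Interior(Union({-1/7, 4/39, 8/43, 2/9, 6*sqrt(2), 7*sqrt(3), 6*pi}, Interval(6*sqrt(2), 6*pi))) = Interval.open(6*sqrt(2), 6*pi)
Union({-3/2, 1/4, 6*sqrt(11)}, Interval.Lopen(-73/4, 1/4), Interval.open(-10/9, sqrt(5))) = Union({6*sqrt(11)}, Interval.open(-73/4, sqrt(5)))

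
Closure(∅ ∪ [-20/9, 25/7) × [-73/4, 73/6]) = [-20/9, 25/7] × [-73/4, 73/6]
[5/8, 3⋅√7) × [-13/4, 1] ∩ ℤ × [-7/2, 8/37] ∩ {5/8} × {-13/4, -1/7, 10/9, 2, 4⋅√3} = ∅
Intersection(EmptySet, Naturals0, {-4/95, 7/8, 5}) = EmptySet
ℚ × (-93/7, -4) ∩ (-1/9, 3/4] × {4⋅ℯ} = ∅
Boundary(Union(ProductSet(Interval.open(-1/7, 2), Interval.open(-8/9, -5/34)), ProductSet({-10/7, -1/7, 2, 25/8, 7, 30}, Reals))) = Union(ProductSet({-10/7, -1/7, 2, 25/8, 7, 30}, Reals), ProductSet(Interval(-1/7, 2), {-8/9, -5/34}))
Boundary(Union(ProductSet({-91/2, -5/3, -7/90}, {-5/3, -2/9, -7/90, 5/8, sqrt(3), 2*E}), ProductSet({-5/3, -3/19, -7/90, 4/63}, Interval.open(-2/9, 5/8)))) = Union(ProductSet({-91/2, -5/3, -7/90}, {-5/3, -2/9, -7/90, 5/8, sqrt(3), 2*E}), ProductSet({-5/3, -3/19, -7/90, 4/63}, Interval(-2/9, 5/8)))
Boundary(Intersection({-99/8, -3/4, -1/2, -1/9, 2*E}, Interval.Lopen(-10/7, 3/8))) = {-3/4, -1/2, -1/9}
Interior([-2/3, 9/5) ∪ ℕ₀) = ({0, 1} \ ℕ₀ \ (-2/3, 9/5)) ∪ ((-2/3, 9/5) \ ℕ₀ \ (-2/3, 9/5)) ∪ (ℕ₀ \ ({-2/3, 9/5} ∪ (ℕ₀ \ (-2/3, 9/5)))) ∪ ({0, 1} \ ({-2/3, 9/5} ∪ (ℕ₀ \ (-2/3, 9/5))))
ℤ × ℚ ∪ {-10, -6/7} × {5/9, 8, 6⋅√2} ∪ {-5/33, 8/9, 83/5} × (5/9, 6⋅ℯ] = (ℤ × ℚ) ∪ ({-10, -6/7} × {5/9, 8, 6⋅√2}) ∪ ({-5/33, 8/9, 83/5} × (5/9, 6⋅ℯ])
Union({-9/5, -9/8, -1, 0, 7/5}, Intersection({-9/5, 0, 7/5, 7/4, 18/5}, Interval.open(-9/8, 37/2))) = {-9/5, -9/8, -1, 0, 7/5, 7/4, 18/5}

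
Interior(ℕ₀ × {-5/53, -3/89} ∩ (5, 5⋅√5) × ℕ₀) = ∅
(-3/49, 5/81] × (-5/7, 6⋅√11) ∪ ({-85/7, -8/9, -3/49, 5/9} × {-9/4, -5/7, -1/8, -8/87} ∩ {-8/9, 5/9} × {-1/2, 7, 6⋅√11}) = (-3/49, 5/81] × (-5/7, 6⋅√11)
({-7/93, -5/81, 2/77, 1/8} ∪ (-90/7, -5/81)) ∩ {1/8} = {1/8}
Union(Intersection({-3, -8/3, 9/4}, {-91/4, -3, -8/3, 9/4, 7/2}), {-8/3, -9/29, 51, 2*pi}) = {-3, -8/3, -9/29, 9/4, 51, 2*pi}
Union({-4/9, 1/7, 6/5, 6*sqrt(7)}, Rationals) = Union({6*sqrt(7)}, Rationals)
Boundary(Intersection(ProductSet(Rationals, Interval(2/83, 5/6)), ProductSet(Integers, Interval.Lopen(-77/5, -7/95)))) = EmptySet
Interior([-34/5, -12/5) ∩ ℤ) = ∅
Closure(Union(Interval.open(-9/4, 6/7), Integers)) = Union(Integers, Interval(-9/4, 6/7))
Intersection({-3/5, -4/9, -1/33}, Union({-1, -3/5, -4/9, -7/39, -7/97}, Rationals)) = {-3/5, -4/9, -1/33}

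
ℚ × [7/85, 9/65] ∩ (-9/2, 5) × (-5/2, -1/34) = ∅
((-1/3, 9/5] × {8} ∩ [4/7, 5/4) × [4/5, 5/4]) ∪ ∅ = ∅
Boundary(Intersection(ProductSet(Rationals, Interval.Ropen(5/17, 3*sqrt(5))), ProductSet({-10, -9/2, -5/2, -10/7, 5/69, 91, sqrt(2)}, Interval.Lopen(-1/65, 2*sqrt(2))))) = ProductSet({-10, -9/2, -5/2, -10/7, 5/69, 91}, Interval(5/17, 2*sqrt(2)))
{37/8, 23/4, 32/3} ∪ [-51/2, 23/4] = [-51/2, 23/4] ∪ {32/3}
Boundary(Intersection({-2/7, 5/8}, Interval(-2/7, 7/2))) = {-2/7, 5/8}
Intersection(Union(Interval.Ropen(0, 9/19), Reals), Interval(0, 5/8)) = Interval(0, 5/8)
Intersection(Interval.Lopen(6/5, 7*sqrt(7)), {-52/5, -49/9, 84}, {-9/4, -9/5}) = EmptySet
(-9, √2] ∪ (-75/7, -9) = (-75/7, -9) ∪ (-9, √2]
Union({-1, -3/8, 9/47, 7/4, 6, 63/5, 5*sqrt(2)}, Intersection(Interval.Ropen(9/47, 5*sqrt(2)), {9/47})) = {-1, -3/8, 9/47, 7/4, 6, 63/5, 5*sqrt(2)}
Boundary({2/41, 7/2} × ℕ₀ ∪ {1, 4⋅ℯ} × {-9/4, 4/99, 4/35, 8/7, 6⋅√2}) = ({2/41, 7/2} × ℕ₀) ∪ ({1, 4⋅ℯ} × {-9/4, 4/99, 4/35, 8/7, 6⋅√2})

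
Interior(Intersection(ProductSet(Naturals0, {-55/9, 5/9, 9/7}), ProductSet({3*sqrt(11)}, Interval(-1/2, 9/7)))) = EmptySet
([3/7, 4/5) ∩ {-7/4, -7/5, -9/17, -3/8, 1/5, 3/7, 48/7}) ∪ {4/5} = {3/7, 4/5}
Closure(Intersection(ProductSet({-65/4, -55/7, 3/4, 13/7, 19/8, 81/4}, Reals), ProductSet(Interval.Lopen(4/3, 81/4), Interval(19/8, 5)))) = ProductSet({13/7, 19/8, 81/4}, Interval(19/8, 5))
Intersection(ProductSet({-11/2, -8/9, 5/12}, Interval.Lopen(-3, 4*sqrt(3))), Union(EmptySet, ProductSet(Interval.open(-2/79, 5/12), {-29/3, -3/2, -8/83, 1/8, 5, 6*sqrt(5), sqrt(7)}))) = EmptySet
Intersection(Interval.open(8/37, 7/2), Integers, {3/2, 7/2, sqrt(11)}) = EmptySet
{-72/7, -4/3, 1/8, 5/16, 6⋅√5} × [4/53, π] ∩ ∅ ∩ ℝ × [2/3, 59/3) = ∅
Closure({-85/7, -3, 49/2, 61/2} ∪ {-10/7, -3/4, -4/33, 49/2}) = {-85/7, -3, -10/7, -3/4, -4/33, 49/2, 61/2}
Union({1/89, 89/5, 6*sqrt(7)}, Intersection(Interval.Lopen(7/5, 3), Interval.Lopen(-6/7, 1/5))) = {1/89, 89/5, 6*sqrt(7)}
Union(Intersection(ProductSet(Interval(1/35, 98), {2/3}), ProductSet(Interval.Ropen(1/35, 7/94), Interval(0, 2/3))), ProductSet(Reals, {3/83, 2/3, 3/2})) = ProductSet(Reals, {3/83, 2/3, 3/2})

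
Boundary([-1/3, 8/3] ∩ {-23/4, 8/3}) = {8/3}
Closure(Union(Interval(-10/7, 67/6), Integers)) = Union(Integers, Interval(-10/7, 67/6))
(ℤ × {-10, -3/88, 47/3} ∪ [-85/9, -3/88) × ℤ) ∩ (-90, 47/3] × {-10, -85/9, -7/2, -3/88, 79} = ({-89, -88, …, 15} × {-10, -3/88}) ∪ ([-85/9, -3/88) × {-10, 79})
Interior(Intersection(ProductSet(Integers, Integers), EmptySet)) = EmptySet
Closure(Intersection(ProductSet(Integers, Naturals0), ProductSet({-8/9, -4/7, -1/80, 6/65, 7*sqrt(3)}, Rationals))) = EmptySet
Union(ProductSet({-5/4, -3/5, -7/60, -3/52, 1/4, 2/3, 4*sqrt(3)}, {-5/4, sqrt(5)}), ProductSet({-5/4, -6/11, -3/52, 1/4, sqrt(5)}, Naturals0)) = Union(ProductSet({-5/4, -6/11, -3/52, 1/4, sqrt(5)}, Naturals0), ProductSet({-5/4, -3/5, -7/60, -3/52, 1/4, 2/3, 4*sqrt(3)}, {-5/4, sqrt(5)}))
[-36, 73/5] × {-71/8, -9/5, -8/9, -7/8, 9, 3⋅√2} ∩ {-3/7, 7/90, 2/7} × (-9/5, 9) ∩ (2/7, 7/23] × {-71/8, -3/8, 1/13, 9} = ∅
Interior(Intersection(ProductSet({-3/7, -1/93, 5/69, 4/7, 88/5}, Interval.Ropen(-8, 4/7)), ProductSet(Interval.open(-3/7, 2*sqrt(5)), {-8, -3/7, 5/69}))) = EmptySet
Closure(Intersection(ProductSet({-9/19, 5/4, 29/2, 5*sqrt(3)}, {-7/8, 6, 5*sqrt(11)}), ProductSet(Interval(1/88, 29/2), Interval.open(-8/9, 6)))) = ProductSet({5/4, 29/2, 5*sqrt(3)}, {-7/8})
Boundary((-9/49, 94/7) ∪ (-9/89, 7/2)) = {-9/49, 94/7}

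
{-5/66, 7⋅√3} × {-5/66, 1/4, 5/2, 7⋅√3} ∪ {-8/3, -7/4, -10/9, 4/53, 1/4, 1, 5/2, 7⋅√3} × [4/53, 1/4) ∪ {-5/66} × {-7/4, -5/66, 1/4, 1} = ({-5/66} × {-7/4, -5/66, 1/4, 1}) ∪ ({-5/66, 7⋅√3} × {-5/66, 1/4, 5/2, 7⋅√3}) ∪ ({-8/3, -7/4, -10/9, 4/53, 1/4, 1, 5/2, 7⋅√3} × [4/53, 1/4))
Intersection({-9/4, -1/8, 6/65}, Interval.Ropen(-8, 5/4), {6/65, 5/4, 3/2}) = {6/65}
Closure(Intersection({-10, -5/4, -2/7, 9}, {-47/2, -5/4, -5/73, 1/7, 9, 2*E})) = {-5/4, 9}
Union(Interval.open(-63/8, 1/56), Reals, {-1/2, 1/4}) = Interval(-oo, oo)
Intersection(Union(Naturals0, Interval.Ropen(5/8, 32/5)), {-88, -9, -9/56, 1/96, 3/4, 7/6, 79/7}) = {3/4, 7/6}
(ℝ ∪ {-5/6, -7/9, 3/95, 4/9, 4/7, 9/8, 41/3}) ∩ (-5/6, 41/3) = (-5/6, 41/3)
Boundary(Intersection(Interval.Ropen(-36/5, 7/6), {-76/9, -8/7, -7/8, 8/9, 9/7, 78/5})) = {-8/7, -7/8, 8/9}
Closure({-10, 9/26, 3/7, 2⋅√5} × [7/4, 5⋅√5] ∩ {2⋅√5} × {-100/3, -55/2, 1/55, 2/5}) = ∅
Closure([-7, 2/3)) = [-7, 2/3]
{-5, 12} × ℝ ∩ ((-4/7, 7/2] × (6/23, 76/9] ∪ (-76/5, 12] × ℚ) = {-5, 12} × ℚ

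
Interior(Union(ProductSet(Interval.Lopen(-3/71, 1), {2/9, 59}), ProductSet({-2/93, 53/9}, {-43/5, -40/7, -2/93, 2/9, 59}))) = EmptySet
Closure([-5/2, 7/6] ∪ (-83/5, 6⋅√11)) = [-83/5, 6⋅√11]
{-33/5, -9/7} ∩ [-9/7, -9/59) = {-9/7}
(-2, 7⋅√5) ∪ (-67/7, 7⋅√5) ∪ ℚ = ℚ ∪ [-67/7, 7⋅√5)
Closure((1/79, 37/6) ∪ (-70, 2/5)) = [-70, 37/6]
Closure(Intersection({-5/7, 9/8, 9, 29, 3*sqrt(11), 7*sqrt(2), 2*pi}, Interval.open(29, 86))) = EmptySet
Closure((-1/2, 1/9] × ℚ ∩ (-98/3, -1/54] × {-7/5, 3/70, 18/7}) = [-1/2, -1/54] × {-7/5, 3/70, 18/7}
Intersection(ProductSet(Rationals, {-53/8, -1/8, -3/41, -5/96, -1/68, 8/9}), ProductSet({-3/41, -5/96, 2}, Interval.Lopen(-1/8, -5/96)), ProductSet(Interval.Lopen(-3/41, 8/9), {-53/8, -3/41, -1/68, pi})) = ProductSet({-5/96}, {-3/41})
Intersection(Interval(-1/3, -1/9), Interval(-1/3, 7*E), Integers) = EmptySet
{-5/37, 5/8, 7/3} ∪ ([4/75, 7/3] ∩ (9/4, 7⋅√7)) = {-5/37, 5/8} ∪ (9/4, 7/3]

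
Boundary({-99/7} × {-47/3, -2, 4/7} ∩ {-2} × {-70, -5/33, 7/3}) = ∅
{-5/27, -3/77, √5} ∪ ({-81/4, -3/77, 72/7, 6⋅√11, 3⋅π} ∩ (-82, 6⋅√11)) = {-81/4, -5/27, -3/77, 72/7, √5, 3⋅π}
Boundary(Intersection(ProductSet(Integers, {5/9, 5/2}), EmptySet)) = EmptySet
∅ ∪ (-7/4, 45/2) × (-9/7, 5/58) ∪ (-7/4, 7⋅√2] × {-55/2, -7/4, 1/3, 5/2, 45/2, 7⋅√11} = ((-7/4, 45/2) × (-9/7, 5/58)) ∪ ((-7/4, 7⋅√2] × {-55/2, -7/4, 1/3, 5/2, 45/2, 7⋅√11})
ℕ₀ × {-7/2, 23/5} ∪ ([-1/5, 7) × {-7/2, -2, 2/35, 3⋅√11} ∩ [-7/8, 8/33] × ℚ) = (ℕ₀ × {-7/2, 23/5}) ∪ ([-1/5, 8/33] × {-7/2, -2, 2/35})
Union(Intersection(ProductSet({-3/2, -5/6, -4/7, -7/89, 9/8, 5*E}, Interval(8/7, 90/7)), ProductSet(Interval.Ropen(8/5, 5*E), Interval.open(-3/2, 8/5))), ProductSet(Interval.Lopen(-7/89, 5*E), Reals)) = ProductSet(Interval.Lopen(-7/89, 5*E), Reals)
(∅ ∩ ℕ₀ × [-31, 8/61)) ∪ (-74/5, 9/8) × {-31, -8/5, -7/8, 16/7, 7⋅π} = (-74/5, 9/8) × {-31, -8/5, -7/8, 16/7, 7⋅π}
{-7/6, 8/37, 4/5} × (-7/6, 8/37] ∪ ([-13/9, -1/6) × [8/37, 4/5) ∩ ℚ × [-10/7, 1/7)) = {-7/6, 8/37, 4/5} × (-7/6, 8/37]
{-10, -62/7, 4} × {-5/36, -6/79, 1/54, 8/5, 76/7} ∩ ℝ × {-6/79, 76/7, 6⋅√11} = {-10, -62/7, 4} × {-6/79, 76/7}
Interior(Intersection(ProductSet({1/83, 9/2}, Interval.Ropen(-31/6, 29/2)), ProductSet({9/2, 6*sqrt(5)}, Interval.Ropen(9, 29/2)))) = EmptySet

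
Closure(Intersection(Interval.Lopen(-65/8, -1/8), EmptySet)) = EmptySet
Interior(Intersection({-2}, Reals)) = EmptySet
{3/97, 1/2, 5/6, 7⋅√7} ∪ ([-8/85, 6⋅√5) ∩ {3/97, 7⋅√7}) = {3/97, 1/2, 5/6, 7⋅√7}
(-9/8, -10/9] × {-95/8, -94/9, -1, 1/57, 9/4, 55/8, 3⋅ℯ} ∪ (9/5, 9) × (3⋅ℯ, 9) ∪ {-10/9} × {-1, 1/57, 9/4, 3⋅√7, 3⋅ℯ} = ((9/5, 9) × (3⋅ℯ, 9)) ∪ ({-10/9} × {-1, 1/57, 9/4, 3⋅√7, 3⋅ℯ}) ∪ ((-9/8, -10/9] × {-95/8, -94/9, -1, 1/57, 9/4, 55/8, 3⋅ℯ})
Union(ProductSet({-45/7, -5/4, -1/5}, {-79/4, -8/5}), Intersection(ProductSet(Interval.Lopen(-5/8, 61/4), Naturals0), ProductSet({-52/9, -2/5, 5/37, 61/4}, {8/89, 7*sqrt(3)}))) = ProductSet({-45/7, -5/4, -1/5}, {-79/4, -8/5})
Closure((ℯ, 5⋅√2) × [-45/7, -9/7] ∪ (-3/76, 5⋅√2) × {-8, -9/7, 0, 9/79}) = ([-3/76, 5⋅√2] × {-8, -9/7, 0, 9/79}) ∪ ([ℯ, 5⋅√2] × [-45/7, -9/7])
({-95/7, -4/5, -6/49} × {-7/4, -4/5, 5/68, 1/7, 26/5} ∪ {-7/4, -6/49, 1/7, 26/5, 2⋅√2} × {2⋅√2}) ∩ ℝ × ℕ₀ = ∅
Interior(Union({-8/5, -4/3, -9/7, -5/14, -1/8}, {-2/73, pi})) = EmptySet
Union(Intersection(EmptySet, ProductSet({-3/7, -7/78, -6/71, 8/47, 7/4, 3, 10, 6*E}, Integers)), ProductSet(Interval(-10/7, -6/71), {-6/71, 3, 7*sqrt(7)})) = ProductSet(Interval(-10/7, -6/71), {-6/71, 3, 7*sqrt(7)})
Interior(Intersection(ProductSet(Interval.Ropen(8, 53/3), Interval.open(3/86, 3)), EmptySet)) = EmptySet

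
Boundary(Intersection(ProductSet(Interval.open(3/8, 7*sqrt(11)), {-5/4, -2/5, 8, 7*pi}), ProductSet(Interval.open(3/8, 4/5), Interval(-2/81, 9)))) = ProductSet(Interval(3/8, 4/5), {8})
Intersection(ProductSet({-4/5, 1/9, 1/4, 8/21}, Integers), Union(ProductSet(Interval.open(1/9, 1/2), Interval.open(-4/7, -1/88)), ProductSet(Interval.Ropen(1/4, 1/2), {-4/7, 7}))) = ProductSet({1/4, 8/21}, {7})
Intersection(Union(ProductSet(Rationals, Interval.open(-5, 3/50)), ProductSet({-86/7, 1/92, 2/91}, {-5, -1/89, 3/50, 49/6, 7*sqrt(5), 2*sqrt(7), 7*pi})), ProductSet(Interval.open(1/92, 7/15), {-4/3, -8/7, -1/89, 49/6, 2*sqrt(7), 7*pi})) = Union(ProductSet({2/91}, {-1/89, 49/6, 2*sqrt(7), 7*pi}), ProductSet(Intersection(Interval.open(1/92, 7/15), Rationals), {-4/3, -8/7, -1/89}))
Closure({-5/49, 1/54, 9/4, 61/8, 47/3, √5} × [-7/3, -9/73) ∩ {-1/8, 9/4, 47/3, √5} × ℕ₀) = ∅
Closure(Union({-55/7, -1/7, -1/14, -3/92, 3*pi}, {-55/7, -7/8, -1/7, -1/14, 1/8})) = {-55/7, -7/8, -1/7, -1/14, -3/92, 1/8, 3*pi}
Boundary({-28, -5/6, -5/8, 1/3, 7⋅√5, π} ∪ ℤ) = ℤ ∪ {-5/6, -5/8, 1/3, 7⋅√5, π}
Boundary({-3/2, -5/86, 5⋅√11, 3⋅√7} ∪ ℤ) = ℤ ∪ {-3/2, -5/86, 5⋅√11, 3⋅√7}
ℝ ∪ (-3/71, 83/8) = (-∞, ∞)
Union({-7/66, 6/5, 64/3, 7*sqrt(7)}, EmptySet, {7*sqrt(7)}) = {-7/66, 6/5, 64/3, 7*sqrt(7)}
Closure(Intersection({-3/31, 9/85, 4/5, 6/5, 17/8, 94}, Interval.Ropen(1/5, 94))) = {4/5, 6/5, 17/8}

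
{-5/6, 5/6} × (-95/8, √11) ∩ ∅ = ∅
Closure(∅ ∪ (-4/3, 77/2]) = [-4/3, 77/2]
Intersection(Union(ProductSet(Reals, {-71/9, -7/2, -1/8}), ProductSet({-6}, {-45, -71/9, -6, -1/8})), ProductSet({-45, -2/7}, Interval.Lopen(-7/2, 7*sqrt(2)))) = ProductSet({-45, -2/7}, {-1/8})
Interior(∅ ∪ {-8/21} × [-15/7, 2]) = ∅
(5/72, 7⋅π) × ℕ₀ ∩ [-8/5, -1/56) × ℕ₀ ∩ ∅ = ∅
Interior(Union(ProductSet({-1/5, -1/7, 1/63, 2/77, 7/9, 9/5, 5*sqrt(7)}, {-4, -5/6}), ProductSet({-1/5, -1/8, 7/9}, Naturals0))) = EmptySet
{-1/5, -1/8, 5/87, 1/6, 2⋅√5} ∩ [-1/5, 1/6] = {-1/5, -1/8, 5/87, 1/6}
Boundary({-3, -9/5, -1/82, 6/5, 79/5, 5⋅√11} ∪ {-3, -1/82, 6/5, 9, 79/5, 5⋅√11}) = {-3, -9/5, -1/82, 6/5, 9, 79/5, 5⋅√11}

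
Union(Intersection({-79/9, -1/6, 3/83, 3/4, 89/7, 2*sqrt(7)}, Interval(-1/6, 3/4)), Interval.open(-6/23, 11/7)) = Interval.open(-6/23, 11/7)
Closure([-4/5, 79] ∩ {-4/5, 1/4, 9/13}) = {-4/5, 1/4, 9/13}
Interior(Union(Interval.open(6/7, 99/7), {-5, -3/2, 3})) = Interval.open(6/7, 99/7)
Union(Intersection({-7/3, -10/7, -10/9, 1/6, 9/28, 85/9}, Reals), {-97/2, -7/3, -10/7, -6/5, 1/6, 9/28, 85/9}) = {-97/2, -7/3, -10/7, -6/5, -10/9, 1/6, 9/28, 85/9}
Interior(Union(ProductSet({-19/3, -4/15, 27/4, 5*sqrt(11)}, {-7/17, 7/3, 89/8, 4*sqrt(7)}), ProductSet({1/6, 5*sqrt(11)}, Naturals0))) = EmptySet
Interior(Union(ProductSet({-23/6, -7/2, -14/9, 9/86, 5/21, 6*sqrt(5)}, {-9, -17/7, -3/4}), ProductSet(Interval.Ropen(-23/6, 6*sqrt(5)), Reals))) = ProductSet(Interval.open(-23/6, 6*sqrt(5)), Reals)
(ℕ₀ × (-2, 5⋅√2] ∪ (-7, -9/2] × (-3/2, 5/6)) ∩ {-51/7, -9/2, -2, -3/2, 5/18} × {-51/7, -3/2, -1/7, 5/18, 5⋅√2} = {-9/2} × {-1/7, 5/18}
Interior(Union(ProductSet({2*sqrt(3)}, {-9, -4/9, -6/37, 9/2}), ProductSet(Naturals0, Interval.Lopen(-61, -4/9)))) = EmptySet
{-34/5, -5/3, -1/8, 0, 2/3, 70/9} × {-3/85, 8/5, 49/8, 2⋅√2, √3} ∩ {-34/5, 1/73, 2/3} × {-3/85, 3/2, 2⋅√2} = {-34/5, 2/3} × {-3/85, 2⋅√2}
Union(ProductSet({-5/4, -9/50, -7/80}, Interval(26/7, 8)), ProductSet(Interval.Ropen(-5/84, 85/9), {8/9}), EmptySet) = Union(ProductSet({-5/4, -9/50, -7/80}, Interval(26/7, 8)), ProductSet(Interval.Ropen(-5/84, 85/9), {8/9}))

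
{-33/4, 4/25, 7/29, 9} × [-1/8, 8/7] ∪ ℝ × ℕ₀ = (ℝ × ℕ₀) ∪ ({-33/4, 4/25, 7/29, 9} × [-1/8, 8/7])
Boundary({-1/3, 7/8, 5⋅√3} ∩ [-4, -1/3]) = {-1/3}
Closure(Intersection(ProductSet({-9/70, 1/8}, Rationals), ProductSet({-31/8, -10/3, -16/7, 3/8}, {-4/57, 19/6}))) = EmptySet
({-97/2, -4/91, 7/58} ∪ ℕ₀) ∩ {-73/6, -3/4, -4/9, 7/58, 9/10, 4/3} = {7/58}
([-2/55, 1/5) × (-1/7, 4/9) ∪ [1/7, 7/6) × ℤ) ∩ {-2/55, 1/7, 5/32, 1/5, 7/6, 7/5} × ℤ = ({1/7, 5/32, 1/5} × ℤ) ∪ ({-2/55, 1/7, 5/32} × {0})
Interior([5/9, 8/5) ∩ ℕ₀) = ∅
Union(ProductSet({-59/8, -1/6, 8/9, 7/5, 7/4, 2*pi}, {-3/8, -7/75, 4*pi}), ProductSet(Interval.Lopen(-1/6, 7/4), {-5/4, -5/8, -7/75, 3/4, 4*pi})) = Union(ProductSet({-59/8, -1/6, 8/9, 7/5, 7/4, 2*pi}, {-3/8, -7/75, 4*pi}), ProductSet(Interval.Lopen(-1/6, 7/4), {-5/4, -5/8, -7/75, 3/4, 4*pi}))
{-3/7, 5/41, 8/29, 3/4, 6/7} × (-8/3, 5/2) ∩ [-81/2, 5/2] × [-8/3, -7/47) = {-3/7, 5/41, 8/29, 3/4, 6/7} × (-8/3, -7/47)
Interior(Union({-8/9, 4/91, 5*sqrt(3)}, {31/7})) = EmptySet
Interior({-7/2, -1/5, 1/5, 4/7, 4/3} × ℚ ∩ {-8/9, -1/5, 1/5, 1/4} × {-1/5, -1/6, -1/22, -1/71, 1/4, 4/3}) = ∅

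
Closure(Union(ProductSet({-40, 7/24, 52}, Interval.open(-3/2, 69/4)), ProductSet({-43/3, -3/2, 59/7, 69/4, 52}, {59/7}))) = Union(ProductSet({-40, 7/24, 52}, Interval(-3/2, 69/4)), ProductSet({-43/3, -3/2, 59/7, 69/4, 52}, {59/7}))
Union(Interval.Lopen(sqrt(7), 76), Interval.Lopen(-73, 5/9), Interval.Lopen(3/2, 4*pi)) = Union(Interval.Lopen(-73, 5/9), Interval.Lopen(3/2, 76))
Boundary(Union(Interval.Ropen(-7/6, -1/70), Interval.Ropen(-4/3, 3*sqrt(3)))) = {-4/3, 3*sqrt(3)}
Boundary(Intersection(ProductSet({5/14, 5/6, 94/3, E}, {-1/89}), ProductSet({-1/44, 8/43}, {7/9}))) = EmptySet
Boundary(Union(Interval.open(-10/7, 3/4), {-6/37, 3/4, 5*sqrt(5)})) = {-10/7, 3/4, 5*sqrt(5)}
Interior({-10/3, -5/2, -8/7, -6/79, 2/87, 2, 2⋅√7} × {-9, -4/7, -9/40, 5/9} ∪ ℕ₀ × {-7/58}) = ∅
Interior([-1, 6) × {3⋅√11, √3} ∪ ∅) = ∅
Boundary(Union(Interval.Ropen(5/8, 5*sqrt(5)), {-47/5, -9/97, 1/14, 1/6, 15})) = {-47/5, -9/97, 1/14, 1/6, 5/8, 15, 5*sqrt(5)}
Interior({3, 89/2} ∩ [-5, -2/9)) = ∅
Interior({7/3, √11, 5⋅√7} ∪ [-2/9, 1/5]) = (-2/9, 1/5)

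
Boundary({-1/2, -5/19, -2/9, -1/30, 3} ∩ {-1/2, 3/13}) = {-1/2}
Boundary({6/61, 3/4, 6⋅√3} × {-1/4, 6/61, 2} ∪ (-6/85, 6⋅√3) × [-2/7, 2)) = ({-6/85, 6⋅√3} × [-2/7, 2]) ∪ ([-6/85, 6⋅√3] × {-2/7, 2})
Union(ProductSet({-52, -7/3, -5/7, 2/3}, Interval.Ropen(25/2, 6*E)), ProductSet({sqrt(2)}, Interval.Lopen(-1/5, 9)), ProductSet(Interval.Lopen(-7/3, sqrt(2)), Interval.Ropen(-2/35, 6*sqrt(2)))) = Union(ProductSet({sqrt(2)}, Interval.Lopen(-1/5, 9)), ProductSet({-52, -7/3, -5/7, 2/3}, Interval.Ropen(25/2, 6*E)), ProductSet(Interval.Lopen(-7/3, sqrt(2)), Interval.Ropen(-2/35, 6*sqrt(2))))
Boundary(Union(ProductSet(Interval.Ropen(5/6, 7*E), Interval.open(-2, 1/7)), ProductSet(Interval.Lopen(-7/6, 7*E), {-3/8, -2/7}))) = Union(ProductSet({5/6, 7*E}, Interval(-2, 1/7)), ProductSet(Interval(5/6, 7*E), {-2, 1/7}), ProductSet(Union({7*E}, Interval(-7/6, 5/6)), {-3/8, -2/7}))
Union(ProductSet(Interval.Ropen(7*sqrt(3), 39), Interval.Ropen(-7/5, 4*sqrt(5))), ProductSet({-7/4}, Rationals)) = Union(ProductSet({-7/4}, Rationals), ProductSet(Interval.Ropen(7*sqrt(3), 39), Interval.Ropen(-7/5, 4*sqrt(5))))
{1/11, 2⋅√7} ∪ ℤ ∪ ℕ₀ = ℤ ∪ {1/11, 2⋅√7}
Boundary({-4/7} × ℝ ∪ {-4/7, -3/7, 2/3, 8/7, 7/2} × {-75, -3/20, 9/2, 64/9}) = ({-4/7} × ℝ) ∪ ({-4/7, -3/7, 2/3, 8/7, 7/2} × {-75, -3/20, 9/2, 64/9})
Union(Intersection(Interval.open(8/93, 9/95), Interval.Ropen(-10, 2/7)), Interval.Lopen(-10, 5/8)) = Interval.Lopen(-10, 5/8)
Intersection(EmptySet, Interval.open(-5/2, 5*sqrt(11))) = EmptySet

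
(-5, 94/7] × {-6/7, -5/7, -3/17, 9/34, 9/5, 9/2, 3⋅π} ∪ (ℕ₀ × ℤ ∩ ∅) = (-5, 94/7] × {-6/7, -5/7, -3/17, 9/34, 9/5, 9/2, 3⋅π}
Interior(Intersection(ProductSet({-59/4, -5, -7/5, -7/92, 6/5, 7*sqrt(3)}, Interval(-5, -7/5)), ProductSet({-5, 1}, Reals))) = EmptySet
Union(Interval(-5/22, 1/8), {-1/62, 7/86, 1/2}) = Union({1/2}, Interval(-5/22, 1/8))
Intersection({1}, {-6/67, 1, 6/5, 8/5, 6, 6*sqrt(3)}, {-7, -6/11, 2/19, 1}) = {1}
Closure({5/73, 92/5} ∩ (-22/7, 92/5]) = {5/73, 92/5}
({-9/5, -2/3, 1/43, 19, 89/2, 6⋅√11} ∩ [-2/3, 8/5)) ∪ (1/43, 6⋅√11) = {-2/3} ∪ [1/43, 6⋅√11)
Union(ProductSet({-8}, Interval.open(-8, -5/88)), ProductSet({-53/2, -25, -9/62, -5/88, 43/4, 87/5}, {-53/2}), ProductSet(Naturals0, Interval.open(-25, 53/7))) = Union(ProductSet({-8}, Interval.open(-8, -5/88)), ProductSet({-53/2, -25, -9/62, -5/88, 43/4, 87/5}, {-53/2}), ProductSet(Naturals0, Interval.open(-25, 53/7)))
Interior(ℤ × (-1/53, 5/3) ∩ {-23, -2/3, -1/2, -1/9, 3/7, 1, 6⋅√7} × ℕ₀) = ∅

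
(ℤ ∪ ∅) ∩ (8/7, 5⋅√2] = {2, 3, …, 7}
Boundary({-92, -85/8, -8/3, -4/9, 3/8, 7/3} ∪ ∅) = {-92, -85/8, -8/3, -4/9, 3/8, 7/3}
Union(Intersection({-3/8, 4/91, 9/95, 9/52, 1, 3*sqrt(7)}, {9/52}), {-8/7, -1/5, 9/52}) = {-8/7, -1/5, 9/52}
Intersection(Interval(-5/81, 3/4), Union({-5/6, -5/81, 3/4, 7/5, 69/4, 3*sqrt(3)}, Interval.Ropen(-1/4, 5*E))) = Interval(-5/81, 3/4)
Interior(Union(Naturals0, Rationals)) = EmptySet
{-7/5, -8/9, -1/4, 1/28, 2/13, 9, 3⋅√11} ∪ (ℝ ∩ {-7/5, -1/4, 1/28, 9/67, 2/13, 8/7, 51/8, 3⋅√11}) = {-7/5, -8/9, -1/4, 1/28, 9/67, 2/13, 8/7, 51/8, 9, 3⋅√11}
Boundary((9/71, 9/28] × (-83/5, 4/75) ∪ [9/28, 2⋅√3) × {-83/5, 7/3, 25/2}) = ({9/71, 9/28} × [-83/5, 4/75]) ∪ ([9/71, 9/28] × {-83/5, 4/75}) ∪ ([9/28, 2⋅√3] × {-83/5, 7/3, 25/2})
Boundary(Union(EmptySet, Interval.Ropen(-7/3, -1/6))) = {-7/3, -1/6}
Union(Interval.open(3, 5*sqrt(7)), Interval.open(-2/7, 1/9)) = Union(Interval.open(-2/7, 1/9), Interval.open(3, 5*sqrt(7)))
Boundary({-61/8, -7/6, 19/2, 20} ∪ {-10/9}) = {-61/8, -7/6, -10/9, 19/2, 20}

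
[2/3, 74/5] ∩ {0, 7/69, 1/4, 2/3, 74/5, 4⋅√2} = {2/3, 74/5, 4⋅√2}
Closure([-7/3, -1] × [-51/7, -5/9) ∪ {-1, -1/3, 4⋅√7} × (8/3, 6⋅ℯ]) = ([-7/3, -1] × [-51/7, -5/9]) ∪ ({-1, -1/3, 4⋅√7} × [8/3, 6⋅ℯ])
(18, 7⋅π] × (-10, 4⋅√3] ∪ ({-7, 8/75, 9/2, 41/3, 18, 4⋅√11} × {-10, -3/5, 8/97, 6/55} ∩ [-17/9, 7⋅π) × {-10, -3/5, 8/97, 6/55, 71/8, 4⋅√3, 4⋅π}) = ({8/75, 9/2, 41/3, 18, 4⋅√11} × {-10, -3/5, 8/97, 6/55}) ∪ ((18, 7⋅π] × (-10, 4⋅√3])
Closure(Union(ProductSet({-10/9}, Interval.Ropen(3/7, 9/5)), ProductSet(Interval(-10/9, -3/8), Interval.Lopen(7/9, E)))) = Union(ProductSet({-10/9}, Interval(3/7, 9/5)), ProductSet(Interval(-10/9, -3/8), Interval(7/9, E)))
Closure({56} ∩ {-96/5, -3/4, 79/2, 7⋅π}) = ∅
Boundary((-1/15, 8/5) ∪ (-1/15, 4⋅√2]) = {-1/15, 4⋅√2}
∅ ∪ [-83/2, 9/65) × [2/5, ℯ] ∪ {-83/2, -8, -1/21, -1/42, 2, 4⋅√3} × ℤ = ([-83/2, 9/65) × [2/5, ℯ]) ∪ ({-83/2, -8, -1/21, -1/42, 2, 4⋅√3} × ℤ)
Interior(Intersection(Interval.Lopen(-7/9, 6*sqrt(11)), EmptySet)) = EmptySet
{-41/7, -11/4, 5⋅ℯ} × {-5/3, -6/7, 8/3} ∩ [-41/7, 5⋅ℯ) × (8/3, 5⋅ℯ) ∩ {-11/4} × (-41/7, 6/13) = ∅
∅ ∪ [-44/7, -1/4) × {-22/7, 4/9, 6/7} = [-44/7, -1/4) × {-22/7, 4/9, 6/7}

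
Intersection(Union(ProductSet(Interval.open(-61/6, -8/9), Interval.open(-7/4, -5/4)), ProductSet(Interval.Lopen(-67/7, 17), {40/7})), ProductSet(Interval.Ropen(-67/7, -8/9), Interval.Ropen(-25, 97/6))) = Union(ProductSet(Interval.Ropen(-67/7, -8/9), Interval.open(-7/4, -5/4)), ProductSet(Interval.open(-67/7, -8/9), {40/7}))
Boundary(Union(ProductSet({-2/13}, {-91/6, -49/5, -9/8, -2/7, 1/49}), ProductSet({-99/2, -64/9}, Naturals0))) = Union(ProductSet({-2/13}, {-91/6, -49/5, -9/8, -2/7, 1/49}), ProductSet({-99/2, -64/9}, Naturals0))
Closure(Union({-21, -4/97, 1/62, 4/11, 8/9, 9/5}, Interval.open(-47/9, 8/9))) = Union({-21, 9/5}, Interval(-47/9, 8/9))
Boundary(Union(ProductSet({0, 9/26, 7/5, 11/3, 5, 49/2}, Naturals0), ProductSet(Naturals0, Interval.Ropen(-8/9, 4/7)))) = Union(ProductSet({0, 9/26, 7/5, 11/3, 5, 49/2}, Naturals0), ProductSet(Naturals0, Interval(-8/9, 4/7)))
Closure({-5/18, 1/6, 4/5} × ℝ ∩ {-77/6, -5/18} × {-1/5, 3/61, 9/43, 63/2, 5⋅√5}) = {-5/18} × {-1/5, 3/61, 9/43, 63/2, 5⋅√5}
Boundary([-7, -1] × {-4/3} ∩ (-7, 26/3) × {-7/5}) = ∅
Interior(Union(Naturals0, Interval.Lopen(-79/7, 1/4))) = Union(Complement(Interval.open(-79/7, 1/4), Complement(Naturals0, Interval.open(-79/7, 1/4))), Complement(Naturals0, Union(Complement(Naturals0, Interval.open(-79/7, 1/4)), {-79/7, 1/4})), Complement(Range(0, 1, 1), Complement(Naturals0, Interval.open(-79/7, 1/4))), Complement(Range(0, 1, 1), Union(Complement(Naturals0, Interval.open(-79/7, 1/4)), {-79/7, 1/4})))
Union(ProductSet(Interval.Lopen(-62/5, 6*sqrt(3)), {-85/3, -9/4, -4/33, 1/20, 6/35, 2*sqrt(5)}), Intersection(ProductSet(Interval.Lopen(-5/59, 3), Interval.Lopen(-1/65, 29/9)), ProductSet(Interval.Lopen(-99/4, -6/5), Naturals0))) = ProductSet(Interval.Lopen(-62/5, 6*sqrt(3)), {-85/3, -9/4, -4/33, 1/20, 6/35, 2*sqrt(5)})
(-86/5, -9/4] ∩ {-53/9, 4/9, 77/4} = {-53/9}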